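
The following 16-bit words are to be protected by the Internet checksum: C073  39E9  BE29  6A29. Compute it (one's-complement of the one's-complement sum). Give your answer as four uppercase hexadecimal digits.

One's-complement addition (fold any carry out of bit 15 back into bit 0):
  0xC073 + 0x39E9 = 0x0FA5C
  0xFA5C + 0xBE29 = 0x1B885 → wrap carry → 0xB886
  0xB886 + 0x6A29 = 0x122AF → wrap carry → 0x22B0
One's-complement sum = 0x22B0.
Checksum = ~0x22B0 & 0xFFFF = 0xDD4F.

DD4F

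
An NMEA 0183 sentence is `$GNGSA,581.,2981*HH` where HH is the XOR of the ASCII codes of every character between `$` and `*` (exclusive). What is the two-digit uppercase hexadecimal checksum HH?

4C

XOR the ASCII codes of the payload characters:
  'G' = 0x47 → acc = 0x47
  'N' = 0x4E → acc = 0x09
  'G' = 0x47 → acc = 0x4E
  'S' = 0x53 → acc = 0x1D
  'A' = 0x41 → acc = 0x5C
  ',' = 0x2C → acc = 0x70
  '5' = 0x35 → acc = 0x45
  '8' = 0x38 → acc = 0x7D
  '1' = 0x31 → acc = 0x4C
  '.' = 0x2E → acc = 0x62
  ',' = 0x2C → acc = 0x4E
  '2' = 0x32 → acc = 0x7C
  '9' = 0x39 → acc = 0x45
  '8' = 0x38 → acc = 0x7D
  '1' = 0x31 → acc = 0x4C
Checksum = 0x4C.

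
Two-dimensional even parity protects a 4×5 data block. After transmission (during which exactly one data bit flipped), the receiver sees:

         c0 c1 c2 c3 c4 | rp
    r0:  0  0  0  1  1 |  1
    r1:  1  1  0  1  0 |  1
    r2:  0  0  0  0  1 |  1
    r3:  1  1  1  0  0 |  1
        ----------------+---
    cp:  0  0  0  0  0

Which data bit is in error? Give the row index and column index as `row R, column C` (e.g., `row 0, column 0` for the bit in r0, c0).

row 0, column 2

Recompute each row's even parity and compare to rp:
  r0: data parity 0, sent rp 1 → mismatch
  r1: data parity 1, sent rp 1 → ok
  r2: data parity 1, sent rp 1 → ok
  r3: data parity 1, sent rp 1 → ok
Recompute each column's even parity and compare to cp:
  c0: data parity 0, sent cp 0 → ok
  c1: data parity 0, sent cp 0 → ok
  c2: data parity 1, sent cp 0 → mismatch
  c3: data parity 0, sent cp 0 → ok
  c4: data parity 0, sent cp 0 → ok
Exactly one row (r0) and one column (c2) fail → the flipped bit is at their intersection.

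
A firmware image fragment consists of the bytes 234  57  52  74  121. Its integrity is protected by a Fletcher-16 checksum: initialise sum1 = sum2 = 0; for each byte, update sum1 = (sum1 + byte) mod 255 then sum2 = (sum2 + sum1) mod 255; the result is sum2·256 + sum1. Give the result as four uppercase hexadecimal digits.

Running sums (mod 255):
  after byte 0 (234): sum1=234, sum2=234
  after byte 1 (57): sum1=36, sum2=15
  after byte 2 (52): sum1=88, sum2=103
  after byte 3 (74): sum1=162, sum2=10
  after byte 4 (121): sum1=28, sum2=38
Checksum = sum2·256 + sum1 = 38·256 + 28 = 9756 = 0x261C.

261C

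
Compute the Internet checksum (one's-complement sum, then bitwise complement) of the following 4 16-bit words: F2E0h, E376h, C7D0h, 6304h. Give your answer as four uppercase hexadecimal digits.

One's-complement addition (fold any carry out of bit 15 back into bit 0):
  0xF2E0 + 0xE376 = 0x1D656 → wrap carry → 0xD657
  0xD657 + 0xC7D0 = 0x19E27 → wrap carry → 0x9E28
  0x9E28 + 0x6304 = 0x1012C → wrap carry → 0x012D
One's-complement sum = 0x012D.
Checksum = ~0x012D & 0xFFFF = 0xFED2.

FED2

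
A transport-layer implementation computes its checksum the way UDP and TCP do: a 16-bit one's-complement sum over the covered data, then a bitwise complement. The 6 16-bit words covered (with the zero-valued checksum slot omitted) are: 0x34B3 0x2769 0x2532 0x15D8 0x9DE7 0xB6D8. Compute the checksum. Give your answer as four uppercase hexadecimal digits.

1419

One's-complement addition (fold any carry out of bit 15 back into bit 0):
  0x34B3 + 0x2769 = 0x05C1C
  0x5C1C + 0x2532 = 0x0814E
  0x814E + 0x15D8 = 0x09726
  0x9726 + 0x9DE7 = 0x1350D → wrap carry → 0x350E
  0x350E + 0xB6D8 = 0x0EBE6
One's-complement sum = 0xEBE6.
Checksum = ~0xEBE6 & 0xFFFF = 0x1419.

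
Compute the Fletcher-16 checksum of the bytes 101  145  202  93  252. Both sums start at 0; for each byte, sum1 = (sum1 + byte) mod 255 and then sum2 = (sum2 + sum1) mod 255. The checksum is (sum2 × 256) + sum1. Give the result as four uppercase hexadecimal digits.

Running sums (mod 255):
  after byte 0 (101): sum1=101, sum2=101
  after byte 1 (145): sum1=246, sum2=92
  after byte 2 (202): sum1=193, sum2=30
  after byte 3 (93): sum1=31, sum2=61
  after byte 4 (252): sum1=28, sum2=89
Checksum = sum2·256 + sum1 = 89·256 + 28 = 22812 = 0x591C.

591C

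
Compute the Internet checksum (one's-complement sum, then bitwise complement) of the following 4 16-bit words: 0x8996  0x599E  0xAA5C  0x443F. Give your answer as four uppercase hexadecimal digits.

2E2F

One's-complement addition (fold any carry out of bit 15 back into bit 0):
  0x8996 + 0x599E = 0x0E334
  0xE334 + 0xAA5C = 0x18D90 → wrap carry → 0x8D91
  0x8D91 + 0x443F = 0x0D1D0
One's-complement sum = 0xD1D0.
Checksum = ~0xD1D0 & 0xFFFF = 0x2E2F.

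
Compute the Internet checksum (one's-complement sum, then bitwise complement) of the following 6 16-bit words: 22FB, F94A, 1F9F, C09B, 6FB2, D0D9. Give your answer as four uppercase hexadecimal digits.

One's-complement addition (fold any carry out of bit 15 back into bit 0):
  0x22FB + 0xF94A = 0x11C45 → wrap carry → 0x1C46
  0x1C46 + 0x1F9F = 0x03BE5
  0x3BE5 + 0xC09B = 0x0FC80
  0xFC80 + 0x6FB2 = 0x16C32 → wrap carry → 0x6C33
  0x6C33 + 0xD0D9 = 0x13D0C → wrap carry → 0x3D0D
One's-complement sum = 0x3D0D.
Checksum = ~0x3D0D & 0xFFFF = 0xC2F2.

C2F2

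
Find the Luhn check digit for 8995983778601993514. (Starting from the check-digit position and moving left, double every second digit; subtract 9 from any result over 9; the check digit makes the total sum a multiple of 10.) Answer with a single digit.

1

Partial digits right→left: 4 1 5 3 9 9 1 0 6 8 7 7 3 8 9 5 9 9 8
Double every second digit counting from the check-digit position (so the 1st, 3rd, 5th, ... of the partial from the right).
  doubled (with −9 where >9): 8 1 9 2 3 5 6 9 9 7 → sum 59
  kept as-is: 1 3 9 0 8 7 8 5 9 → sum 50
Total = 59 + 50 = 109.
Check digit = (10 − (109 mod 10)) mod 10 = 1.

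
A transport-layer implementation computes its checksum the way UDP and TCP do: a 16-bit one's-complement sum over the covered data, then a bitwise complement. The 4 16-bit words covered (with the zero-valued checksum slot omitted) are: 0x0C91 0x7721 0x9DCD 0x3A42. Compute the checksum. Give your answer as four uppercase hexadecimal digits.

One's-complement addition (fold any carry out of bit 15 back into bit 0):
  0x0C91 + 0x7721 = 0x083B2
  0x83B2 + 0x9DCD = 0x1217F → wrap carry → 0x2180
  0x2180 + 0x3A42 = 0x05BC2
One's-complement sum = 0x5BC2.
Checksum = ~0x5BC2 & 0xFFFF = 0xA43D.

A43D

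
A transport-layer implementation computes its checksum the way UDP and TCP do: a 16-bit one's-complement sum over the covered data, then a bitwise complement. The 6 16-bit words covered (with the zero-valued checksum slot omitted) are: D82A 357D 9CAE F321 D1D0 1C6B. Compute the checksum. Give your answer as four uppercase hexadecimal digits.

One's-complement addition (fold any carry out of bit 15 back into bit 0):
  0xD82A + 0x357D = 0x10DA7 → wrap carry → 0x0DA8
  0x0DA8 + 0x9CAE = 0x0AA56
  0xAA56 + 0xF321 = 0x19D77 → wrap carry → 0x9D78
  0x9D78 + 0xD1D0 = 0x16F48 → wrap carry → 0x6F49
  0x6F49 + 0x1C6B = 0x08BB4
One's-complement sum = 0x8BB4.
Checksum = ~0x8BB4 & 0xFFFF = 0x744B.

744B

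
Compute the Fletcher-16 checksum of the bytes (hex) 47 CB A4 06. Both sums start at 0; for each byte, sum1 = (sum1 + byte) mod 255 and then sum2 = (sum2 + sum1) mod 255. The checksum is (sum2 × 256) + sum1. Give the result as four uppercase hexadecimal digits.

CFBD

Running sums (mod 255):
  after byte 0 (47): sum1=71, sum2=71
  after byte 1 (CB): sum1=19, sum2=90
  after byte 2 (A4): sum1=183, sum2=18
  after byte 3 (06): sum1=189, sum2=207
Checksum = sum2·256 + sum1 = 207·256 + 189 = 53181 = 0xCFBD.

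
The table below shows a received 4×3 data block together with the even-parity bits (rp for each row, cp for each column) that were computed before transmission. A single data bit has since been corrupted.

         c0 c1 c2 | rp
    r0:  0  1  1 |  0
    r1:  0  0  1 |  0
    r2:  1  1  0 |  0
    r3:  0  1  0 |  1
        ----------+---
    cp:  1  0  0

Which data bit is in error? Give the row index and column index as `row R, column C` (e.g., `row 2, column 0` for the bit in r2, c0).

row 1, column 1

Recompute each row's even parity and compare to rp:
  r0: data parity 0, sent rp 0 → ok
  r1: data parity 1, sent rp 0 → mismatch
  r2: data parity 0, sent rp 0 → ok
  r3: data parity 1, sent rp 1 → ok
Recompute each column's even parity and compare to cp:
  c0: data parity 1, sent cp 1 → ok
  c1: data parity 1, sent cp 0 → mismatch
  c2: data parity 0, sent cp 0 → ok
Exactly one row (r1) and one column (c1) fail → the flipped bit is at their intersection.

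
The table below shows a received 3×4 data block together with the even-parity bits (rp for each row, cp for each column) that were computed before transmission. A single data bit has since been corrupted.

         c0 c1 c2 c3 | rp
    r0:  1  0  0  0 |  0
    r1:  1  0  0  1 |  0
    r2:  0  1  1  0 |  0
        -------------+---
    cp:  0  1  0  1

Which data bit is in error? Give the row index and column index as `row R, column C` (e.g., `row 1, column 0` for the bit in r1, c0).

row 0, column 2

Recompute each row's even parity and compare to rp:
  r0: data parity 1, sent rp 0 → mismatch
  r1: data parity 0, sent rp 0 → ok
  r2: data parity 0, sent rp 0 → ok
Recompute each column's even parity and compare to cp:
  c0: data parity 0, sent cp 0 → ok
  c1: data parity 1, sent cp 1 → ok
  c2: data parity 1, sent cp 0 → mismatch
  c3: data parity 1, sent cp 1 → ok
Exactly one row (r0) and one column (c2) fail → the flipped bit is at their intersection.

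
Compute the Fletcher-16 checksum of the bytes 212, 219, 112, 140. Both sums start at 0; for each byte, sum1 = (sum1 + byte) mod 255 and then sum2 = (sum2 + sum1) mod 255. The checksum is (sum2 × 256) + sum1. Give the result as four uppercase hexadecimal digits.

Running sums (mod 255):
  after byte 0 (212): sum1=212, sum2=212
  after byte 1 (219): sum1=176, sum2=133
  after byte 2 (112): sum1=33, sum2=166
  after byte 3 (140): sum1=173, sum2=84
Checksum = sum2·256 + sum1 = 84·256 + 173 = 21677 = 0x54AD.

54AD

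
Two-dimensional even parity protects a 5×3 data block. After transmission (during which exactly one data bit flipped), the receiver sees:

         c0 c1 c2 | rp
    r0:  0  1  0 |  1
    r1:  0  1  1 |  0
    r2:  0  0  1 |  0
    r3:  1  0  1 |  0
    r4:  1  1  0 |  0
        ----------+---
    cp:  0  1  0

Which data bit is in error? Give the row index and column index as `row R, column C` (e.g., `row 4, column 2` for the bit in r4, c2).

row 2, column 2

Recompute each row's even parity and compare to rp:
  r0: data parity 1, sent rp 1 → ok
  r1: data parity 0, sent rp 0 → ok
  r2: data parity 1, sent rp 0 → mismatch
  r3: data parity 0, sent rp 0 → ok
  r4: data parity 0, sent rp 0 → ok
Recompute each column's even parity and compare to cp:
  c0: data parity 0, sent cp 0 → ok
  c1: data parity 1, sent cp 1 → ok
  c2: data parity 1, sent cp 0 → mismatch
Exactly one row (r2) and one column (c2) fail → the flipped bit is at their intersection.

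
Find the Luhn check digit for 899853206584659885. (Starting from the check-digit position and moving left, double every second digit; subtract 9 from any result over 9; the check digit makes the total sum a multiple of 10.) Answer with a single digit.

9

Partial digits right→left: 5 8 8 9 5 6 4 8 5 6 0 2 3 5 8 9 9 8
Double every second digit counting from the check-digit position (so the 1st, 3rd, 5th, ... of the partial from the right).
  doubled (with −9 where >9): 1 7 1 8 1 0 6 7 9 → sum 40
  kept as-is: 8 9 6 8 6 2 5 9 8 → sum 61
Total = 40 + 61 = 101.
Check digit = (10 − (101 mod 10)) mod 10 = 9.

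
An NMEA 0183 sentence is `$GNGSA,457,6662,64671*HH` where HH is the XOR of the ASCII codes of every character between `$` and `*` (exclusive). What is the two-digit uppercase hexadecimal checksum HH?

70

XOR the ASCII codes of the payload characters:
  'G' = 0x47 → acc = 0x47
  'N' = 0x4E → acc = 0x09
  'G' = 0x47 → acc = 0x4E
  'S' = 0x53 → acc = 0x1D
  'A' = 0x41 → acc = 0x5C
  ',' = 0x2C → acc = 0x70
  '4' = 0x34 → acc = 0x44
  '5' = 0x35 → acc = 0x71
  '7' = 0x37 → acc = 0x46
  ',' = 0x2C → acc = 0x6A
  '6' = 0x36 → acc = 0x5C
  '6' = 0x36 → acc = 0x6A
  '6' = 0x36 → acc = 0x5C
  '2' = 0x32 → acc = 0x6E
  ',' = 0x2C → acc = 0x42
  '6' = 0x36 → acc = 0x74
  '4' = 0x34 → acc = 0x40
  '6' = 0x36 → acc = 0x76
  '7' = 0x37 → acc = 0x41
  '1' = 0x31 → acc = 0x70
Checksum = 0x70.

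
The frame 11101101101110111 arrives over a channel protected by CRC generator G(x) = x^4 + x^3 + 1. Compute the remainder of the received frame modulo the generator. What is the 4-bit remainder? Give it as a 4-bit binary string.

Modulo-2 division of 11101101101110111 by 11001:
  pos 0: 11101 XOR 11001 = 00100
  pos 2: 10010 XOR 11001 = 01011
  pos 3: 10111 XOR 11001 = 01110
  pos 4: 11101 XOR 11001 = 00100
  pos 6: 10001 XOR 11001 = 01000
  pos 7: 10001 XOR 11001 = 01000
  pos 8: 10001 XOR 11001 = 01000
  pos 9: 10000 XOR 11001 = 01001
  pos 10: 10011 XOR 11001 = 01010
  pos 11: 10101 XOR 11001 = 01100
  pos 12: 11001 XOR 11001 = 00000
Remainder = 0000 (zero — the frame passes the CRC check).

0000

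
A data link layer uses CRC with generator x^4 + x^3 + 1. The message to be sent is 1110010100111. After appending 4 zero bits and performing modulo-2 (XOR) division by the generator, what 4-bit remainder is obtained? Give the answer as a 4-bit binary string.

Append 4 zeros: 11100101001110000. Divide by 11001 (XOR where the leading bit is 1):
  pos 0: 11100 XOR 11001 = 00101
  pos 2: 10110 XOR 11001 = 01111
  pos 3: 11111 XOR 11001 = 00110
  pos 5: 11000 XOR 11001 = 00001
  pos 9: 11110 XOR 11001 = 00111
  pos 11: 11100 XOR 11001 = 00101
Remainder (last 4 bits) = 1010. This is the CRC / FCS.

1010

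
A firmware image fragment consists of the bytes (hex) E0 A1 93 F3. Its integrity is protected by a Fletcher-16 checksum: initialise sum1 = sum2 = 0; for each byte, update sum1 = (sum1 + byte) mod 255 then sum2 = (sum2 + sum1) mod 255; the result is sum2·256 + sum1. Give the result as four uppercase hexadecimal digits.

Running sums (mod 255):
  after byte 0 (E0): sum1=224, sum2=224
  after byte 1 (A1): sum1=130, sum2=99
  after byte 2 (93): sum1=22, sum2=121
  after byte 3 (F3): sum1=10, sum2=131
Checksum = sum2·256 + sum1 = 131·256 + 10 = 33546 = 0x830A.

830A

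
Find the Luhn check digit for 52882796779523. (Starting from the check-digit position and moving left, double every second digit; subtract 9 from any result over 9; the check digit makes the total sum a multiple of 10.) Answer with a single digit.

Partial digits right→left: 3 2 5 9 7 7 6 9 7 2 8 8 2 5
Double every second digit counting from the check-digit position (so the 1st, 3rd, 5th, ... of the partial from the right).
  doubled (with −9 where >9): 6 1 5 3 5 7 4 → sum 31
  kept as-is: 2 9 7 9 2 8 5 → sum 42
Total = 31 + 42 = 73.
Check digit = (10 − (73 mod 10)) mod 10 = 7.

7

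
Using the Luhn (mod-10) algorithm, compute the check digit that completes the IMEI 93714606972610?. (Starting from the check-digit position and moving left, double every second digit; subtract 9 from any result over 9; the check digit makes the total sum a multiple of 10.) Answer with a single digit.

Partial digits right→left: 0 1 6 2 7 9 6 0 6 4 1 7 3 9
Double every second digit counting from the check-digit position (so the 1st, 3rd, 5th, ... of the partial from the right).
  doubled (with −9 where >9): 0 3 5 3 3 2 6 → sum 22
  kept as-is: 1 2 9 0 4 7 9 → sum 32
Total = 22 + 32 = 54.
Check digit = (10 − (54 mod 10)) mod 10 = 6.

6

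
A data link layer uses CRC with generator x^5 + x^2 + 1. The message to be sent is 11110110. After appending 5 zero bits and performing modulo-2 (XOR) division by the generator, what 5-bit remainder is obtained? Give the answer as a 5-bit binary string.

Append 5 zeros: 1111011000000. Divide by 100101 (XOR where the leading bit is 1):
  pos 0: 111101 XOR 100101 = 011000
  pos 1: 110001 XOR 100101 = 010100
  pos 2: 101000 XOR 100101 = 001101
  pos 4: 110100 XOR 100101 = 010001
  pos 5: 100010 XOR 100101 = 000111
Remainder (last 5 bits) = 11100. This is the CRC / FCS.

11100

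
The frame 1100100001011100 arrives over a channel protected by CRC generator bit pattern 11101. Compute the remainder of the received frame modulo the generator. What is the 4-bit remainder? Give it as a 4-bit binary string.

0001

Modulo-2 division of 1100100001011100 by 11101:
  pos 0: 11001 XOR 11101 = 00100
  pos 2: 10000 XOR 11101 = 01101
  pos 3: 11010 XOR 11101 = 00111
  pos 5: 11101 XOR 11101 = 00000
  pos 11: 11100 XOR 11101 = 00001
Remainder = 0001 (nonzero — an error is detected).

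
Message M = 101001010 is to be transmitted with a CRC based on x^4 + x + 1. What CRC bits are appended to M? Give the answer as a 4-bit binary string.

Append 4 zeros: 1010010100000. Divide by 10011 (XOR where the leading bit is 1):
  pos 0: 10100 XOR 10011 = 00111
  pos 2: 11110 XOR 10011 = 01101
  pos 3: 11011 XOR 10011 = 01000
  pos 4: 10000 XOR 10011 = 00011
  pos 7: 11000 XOR 10011 = 01011
  pos 8: 10110 XOR 10011 = 00101
Remainder (last 4 bits) = 0101. This is the CRC / FCS.

0101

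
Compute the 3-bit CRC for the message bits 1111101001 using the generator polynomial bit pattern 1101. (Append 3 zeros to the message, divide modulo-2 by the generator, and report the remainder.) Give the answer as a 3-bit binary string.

100

Append 3 zeros: 1111101001000. Divide by 1101 (XOR where the leading bit is 1):
  pos 0: 1111 XOR 1101 = 0010
  pos 2: 1010 XOR 1101 = 0111
  pos 3: 1111 XOR 1101 = 0010
  pos 5: 1000 XOR 1101 = 0101
  pos 6: 1011 XOR 1101 = 0110
  pos 7: 1100 XOR 1101 = 0001
Remainder (last 3 bits) = 100. This is the CRC / FCS.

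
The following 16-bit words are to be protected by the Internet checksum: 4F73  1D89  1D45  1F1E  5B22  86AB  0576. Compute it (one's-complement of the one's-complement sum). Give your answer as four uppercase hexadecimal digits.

One's-complement addition (fold any carry out of bit 15 back into bit 0):
  0x4F73 + 0x1D89 = 0x06CFC
  0x6CFC + 0x1D45 = 0x08A41
  0x8A41 + 0x1F1E = 0x0A95F
  0xA95F + 0x5B22 = 0x10481 → wrap carry → 0x0482
  0x0482 + 0x86AB = 0x08B2D
  0x8B2D + 0x0576 = 0x090A3
One's-complement sum = 0x90A3.
Checksum = ~0x90A3 & 0xFFFF = 0x6F5C.

6F5C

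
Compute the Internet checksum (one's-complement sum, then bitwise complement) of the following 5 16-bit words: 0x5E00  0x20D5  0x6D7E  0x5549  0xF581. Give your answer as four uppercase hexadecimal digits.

One's-complement addition (fold any carry out of bit 15 back into bit 0):
  0x5E00 + 0x20D5 = 0x07ED5
  0x7ED5 + 0x6D7E = 0x0EC53
  0xEC53 + 0x5549 = 0x1419C → wrap carry → 0x419D
  0x419D + 0xF581 = 0x1371E → wrap carry → 0x371F
One's-complement sum = 0x371F.
Checksum = ~0x371F & 0xFFFF = 0xC8E0.

C8E0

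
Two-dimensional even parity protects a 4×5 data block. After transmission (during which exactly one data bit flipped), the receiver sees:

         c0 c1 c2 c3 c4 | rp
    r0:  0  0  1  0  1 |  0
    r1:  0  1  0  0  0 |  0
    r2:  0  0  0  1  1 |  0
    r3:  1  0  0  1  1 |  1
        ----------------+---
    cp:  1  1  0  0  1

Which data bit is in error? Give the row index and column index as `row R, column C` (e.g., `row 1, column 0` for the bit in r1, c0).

row 1, column 2

Recompute each row's even parity and compare to rp:
  r0: data parity 0, sent rp 0 → ok
  r1: data parity 1, sent rp 0 → mismatch
  r2: data parity 0, sent rp 0 → ok
  r3: data parity 1, sent rp 1 → ok
Recompute each column's even parity and compare to cp:
  c0: data parity 1, sent cp 1 → ok
  c1: data parity 1, sent cp 1 → ok
  c2: data parity 1, sent cp 0 → mismatch
  c3: data parity 0, sent cp 0 → ok
  c4: data parity 1, sent cp 1 → ok
Exactly one row (r1) and one column (c2) fail → the flipped bit is at their intersection.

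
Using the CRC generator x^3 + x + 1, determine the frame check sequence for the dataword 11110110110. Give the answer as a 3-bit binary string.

Append 3 zeros: 11110110110000. Divide by 1011 (XOR where the leading bit is 1):
  pos 0: 1111 XOR 1011 = 0100
  pos 1: 1000 XOR 1011 = 0011
  pos 3: 1111 XOR 1011 = 0100
  pos 4: 1000 XOR 1011 = 0011
  pos 6: 1111 XOR 1011 = 0100
  pos 7: 1000 XOR 1011 = 0011
  pos 9: 1100 XOR 1011 = 0111
  pos 10: 1110 XOR 1011 = 0101
Remainder (last 3 bits) = 101. This is the CRC / FCS.

101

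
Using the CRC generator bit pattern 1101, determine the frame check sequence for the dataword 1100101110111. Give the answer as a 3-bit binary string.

010

Append 3 zeros: 1100101110111000. Divide by 1101 (XOR where the leading bit is 1):
  pos 0: 1100 XOR 1101 = 0001
  pos 3: 1101 XOR 1101 = 0000
  pos 7: 1101 XOR 1101 = 0000
  pos 11: 1100 XOR 1101 = 0001
Remainder (last 3 bits) = 010. This is the CRC / FCS.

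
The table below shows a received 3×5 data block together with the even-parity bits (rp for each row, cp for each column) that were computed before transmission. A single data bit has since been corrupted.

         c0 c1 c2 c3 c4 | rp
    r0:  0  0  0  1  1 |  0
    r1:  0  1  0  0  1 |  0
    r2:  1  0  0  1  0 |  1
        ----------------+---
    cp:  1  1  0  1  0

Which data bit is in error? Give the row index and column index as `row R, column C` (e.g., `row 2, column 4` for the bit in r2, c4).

row 2, column 3

Recompute each row's even parity and compare to rp:
  r0: data parity 0, sent rp 0 → ok
  r1: data parity 0, sent rp 0 → ok
  r2: data parity 0, sent rp 1 → mismatch
Recompute each column's even parity and compare to cp:
  c0: data parity 1, sent cp 1 → ok
  c1: data parity 1, sent cp 1 → ok
  c2: data parity 0, sent cp 0 → ok
  c3: data parity 0, sent cp 1 → mismatch
  c4: data parity 0, sent cp 0 → ok
Exactly one row (r2) and one column (c3) fail → the flipped bit is at their intersection.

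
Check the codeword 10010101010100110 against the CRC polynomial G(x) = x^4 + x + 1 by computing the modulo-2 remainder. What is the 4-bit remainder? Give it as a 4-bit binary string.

Modulo-2 division of 10010101010100110 by 10011:
  pos 0: 10010 XOR 10011 = 00001
  pos 4: 11010 XOR 10011 = 01001
  pos 5: 10011 XOR 10011 = 00000
  pos 11: 10011 XOR 10011 = 00000
Remainder = 0000 (zero — the frame passes the CRC check).

0000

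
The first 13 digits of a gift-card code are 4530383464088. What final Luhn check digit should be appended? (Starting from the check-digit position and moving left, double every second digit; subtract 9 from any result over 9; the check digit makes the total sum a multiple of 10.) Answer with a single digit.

5

Partial digits right→left: 8 8 0 4 6 4 3 8 3 0 3 5 4
Double every second digit counting from the check-digit position (so the 1st, 3rd, 5th, ... of the partial from the right).
  doubled (with −9 where >9): 7 0 3 6 6 6 8 → sum 36
  kept as-is: 8 4 4 8 0 5 → sum 29
Total = 36 + 29 = 65.
Check digit = (10 − (65 mod 10)) mod 10 = 5.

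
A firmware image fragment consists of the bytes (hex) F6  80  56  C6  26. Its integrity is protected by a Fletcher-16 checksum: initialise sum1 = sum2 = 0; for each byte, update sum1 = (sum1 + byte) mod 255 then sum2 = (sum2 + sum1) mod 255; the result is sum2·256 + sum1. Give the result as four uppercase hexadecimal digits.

Running sums (mod 255):
  after byte 0 (F6): sum1=246, sum2=246
  after byte 1 (80): sum1=119, sum2=110
  after byte 2 (56): sum1=205, sum2=60
  after byte 3 (C6): sum1=148, sum2=208
  after byte 4 (26): sum1=186, sum2=139
Checksum = sum2·256 + sum1 = 139·256 + 186 = 35770 = 0x8BBA.

8BBA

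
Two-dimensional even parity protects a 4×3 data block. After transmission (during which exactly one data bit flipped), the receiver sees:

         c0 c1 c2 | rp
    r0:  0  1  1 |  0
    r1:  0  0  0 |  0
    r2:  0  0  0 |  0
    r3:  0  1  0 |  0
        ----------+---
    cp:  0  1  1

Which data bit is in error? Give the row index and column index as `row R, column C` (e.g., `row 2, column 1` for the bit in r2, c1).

Recompute each row's even parity and compare to rp:
  r0: data parity 0, sent rp 0 → ok
  r1: data parity 0, sent rp 0 → ok
  r2: data parity 0, sent rp 0 → ok
  r3: data parity 1, sent rp 0 → mismatch
Recompute each column's even parity and compare to cp:
  c0: data parity 0, sent cp 0 → ok
  c1: data parity 0, sent cp 1 → mismatch
  c2: data parity 1, sent cp 1 → ok
Exactly one row (r3) and one column (c1) fail → the flipped bit is at their intersection.

row 3, column 1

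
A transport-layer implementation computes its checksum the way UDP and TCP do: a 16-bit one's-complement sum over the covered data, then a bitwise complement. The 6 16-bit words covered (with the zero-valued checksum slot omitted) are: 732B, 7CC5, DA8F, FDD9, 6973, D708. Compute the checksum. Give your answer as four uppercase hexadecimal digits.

One's-complement addition (fold any carry out of bit 15 back into bit 0):
  0x732B + 0x7CC5 = 0x0EFF0
  0xEFF0 + 0xDA8F = 0x1CA7F → wrap carry → 0xCA80
  0xCA80 + 0xFDD9 = 0x1C859 → wrap carry → 0xC85A
  0xC85A + 0x6973 = 0x131CD → wrap carry → 0x31CE
  0x31CE + 0xD708 = 0x108D6 → wrap carry → 0x08D7
One's-complement sum = 0x08D7.
Checksum = ~0x08D7 & 0xFFFF = 0xF728.

F728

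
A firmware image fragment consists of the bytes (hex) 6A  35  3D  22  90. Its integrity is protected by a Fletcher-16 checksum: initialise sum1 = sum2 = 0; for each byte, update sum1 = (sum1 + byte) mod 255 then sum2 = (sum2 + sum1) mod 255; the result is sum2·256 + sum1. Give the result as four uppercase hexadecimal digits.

Running sums (mod 255):
  after byte 0 (6A): sum1=106, sum2=106
  after byte 1 (35): sum1=159, sum2=10
  after byte 2 (3D): sum1=220, sum2=230
  after byte 3 (22): sum1=254, sum2=229
  after byte 4 (90): sum1=143, sum2=117
Checksum = sum2·256 + sum1 = 117·256 + 143 = 30095 = 0x758F.

758F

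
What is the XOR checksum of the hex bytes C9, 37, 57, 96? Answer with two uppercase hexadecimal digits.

3F

XOR the bytes together:
  start with 0xC9
  0xC9 ⊕ 0x37 = 0xFE
  0xFE ⊕ 0x57 = 0xA9
  0xA9 ⊕ 0x96 = 0x3F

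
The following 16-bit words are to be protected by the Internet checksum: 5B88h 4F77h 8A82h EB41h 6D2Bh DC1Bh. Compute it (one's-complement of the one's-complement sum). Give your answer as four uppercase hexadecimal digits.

One's-complement addition (fold any carry out of bit 15 back into bit 0):
  0x5B88 + 0x4F77 = 0x0AAFF
  0xAAFF + 0x8A82 = 0x13581 → wrap carry → 0x3582
  0x3582 + 0xEB41 = 0x120C3 → wrap carry → 0x20C4
  0x20C4 + 0x6D2B = 0x08DEF
  0x8DEF + 0xDC1B = 0x16A0A → wrap carry → 0x6A0B
One's-complement sum = 0x6A0B.
Checksum = ~0x6A0B & 0xFFFF = 0x95F4.

95F4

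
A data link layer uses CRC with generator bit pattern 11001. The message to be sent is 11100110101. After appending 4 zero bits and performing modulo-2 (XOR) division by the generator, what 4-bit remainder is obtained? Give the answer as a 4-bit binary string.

0100

Append 4 zeros: 111001101010000. Divide by 11001 (XOR where the leading bit is 1):
  pos 0: 11100 XOR 11001 = 00101
  pos 2: 10111 XOR 11001 = 01110
  pos 3: 11100 XOR 11001 = 00101
  pos 5: 10110 XOR 11001 = 01111
  pos 6: 11111 XOR 11001 = 00110
  pos 8: 11000 XOR 11001 = 00001
Remainder (last 4 bits) = 0100. This is the CRC / FCS.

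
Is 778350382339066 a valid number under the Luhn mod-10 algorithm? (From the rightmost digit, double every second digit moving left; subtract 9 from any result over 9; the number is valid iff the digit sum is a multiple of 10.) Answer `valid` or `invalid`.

From the right, keep odd positions and double even positions (subtract 9 from any doubled value over 9):
  doubled (positions 2,4,...): 3 9 6 7 0 6 5 → sum 36
  kept (positions 1,3,...): 6 0 3 2 3 5 8 7 → sum 34
Total = 70.
70 mod 10 = 0, so the number is valid.

valid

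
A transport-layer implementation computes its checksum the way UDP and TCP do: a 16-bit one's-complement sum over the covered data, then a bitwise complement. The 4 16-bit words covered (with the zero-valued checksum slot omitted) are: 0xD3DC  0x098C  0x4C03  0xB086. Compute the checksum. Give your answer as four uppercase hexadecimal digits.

One's-complement addition (fold any carry out of bit 15 back into bit 0):
  0xD3DC + 0x098C = 0x0DD68
  0xDD68 + 0x4C03 = 0x1296B → wrap carry → 0x296C
  0x296C + 0xB086 = 0x0D9F2
One's-complement sum = 0xD9F2.
Checksum = ~0xD9F2 & 0xFFFF = 0x260D.

260D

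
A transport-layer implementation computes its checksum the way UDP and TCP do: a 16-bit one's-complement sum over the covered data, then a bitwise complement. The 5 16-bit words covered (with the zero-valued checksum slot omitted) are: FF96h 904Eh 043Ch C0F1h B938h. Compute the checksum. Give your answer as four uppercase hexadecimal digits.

One's-complement addition (fold any carry out of bit 15 back into bit 0):
  0xFF96 + 0x904E = 0x18FE4 → wrap carry → 0x8FE5
  0x8FE5 + 0x043C = 0x09421
  0x9421 + 0xC0F1 = 0x15512 → wrap carry → 0x5513
  0x5513 + 0xB938 = 0x10E4B → wrap carry → 0x0E4C
One's-complement sum = 0x0E4C.
Checksum = ~0x0E4C & 0xFFFF = 0xF1B3.

F1B3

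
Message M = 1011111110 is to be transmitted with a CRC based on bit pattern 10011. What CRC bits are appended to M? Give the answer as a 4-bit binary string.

1010

Append 4 zeros: 10111111100000. Divide by 10011 (XOR where the leading bit is 1):
  pos 0: 10111 XOR 10011 = 00100
  pos 2: 10011 XOR 10011 = 00000
  pos 7: 11000 XOR 10011 = 01011
  pos 8: 10110 XOR 10011 = 00101
Remainder (last 4 bits) = 1010. This is the CRC / FCS.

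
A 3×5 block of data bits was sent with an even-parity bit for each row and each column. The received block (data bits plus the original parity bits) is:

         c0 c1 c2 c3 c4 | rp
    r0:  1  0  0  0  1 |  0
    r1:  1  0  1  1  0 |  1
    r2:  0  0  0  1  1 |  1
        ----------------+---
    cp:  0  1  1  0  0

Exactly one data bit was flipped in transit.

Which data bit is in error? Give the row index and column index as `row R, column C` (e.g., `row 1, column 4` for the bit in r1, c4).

row 2, column 1

Recompute each row's even parity and compare to rp:
  r0: data parity 0, sent rp 0 → ok
  r1: data parity 1, sent rp 1 → ok
  r2: data parity 0, sent rp 1 → mismatch
Recompute each column's even parity and compare to cp:
  c0: data parity 0, sent cp 0 → ok
  c1: data parity 0, sent cp 1 → mismatch
  c2: data parity 1, sent cp 1 → ok
  c3: data parity 0, sent cp 0 → ok
  c4: data parity 0, sent cp 0 → ok
Exactly one row (r2) and one column (c1) fail → the flipped bit is at their intersection.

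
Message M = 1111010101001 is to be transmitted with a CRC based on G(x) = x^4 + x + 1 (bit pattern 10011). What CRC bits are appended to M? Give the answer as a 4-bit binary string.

Append 4 zeros: 11110101010010000. Divide by 10011 (XOR where the leading bit is 1):
  pos 0: 11110 XOR 10011 = 01101
  pos 1: 11011 XOR 10011 = 01000
  pos 2: 10000 XOR 10011 = 00011
  pos 5: 11101 XOR 10011 = 01110
  pos 6: 11100 XOR 10011 = 01111
  pos 7: 11110 XOR 10011 = 01101
  pos 8: 11011 XOR 10011 = 01000
  pos 9: 10000 XOR 10011 = 00011
  pos 12: 11000 XOR 10011 = 01011
Remainder (last 4 bits) = 1011. This is the CRC / FCS.

1011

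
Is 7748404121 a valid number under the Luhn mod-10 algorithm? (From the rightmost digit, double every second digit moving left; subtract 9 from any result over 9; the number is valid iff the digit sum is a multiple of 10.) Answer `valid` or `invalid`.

valid

From the right, keep odd positions and double even positions (subtract 9 from any doubled value over 9):
  doubled (positions 2,4,...): 4 8 8 8 5 → sum 33
  kept (positions 1,3,...): 1 1 0 8 7 → sum 17
Total = 50.
50 mod 10 = 0, so the number is valid.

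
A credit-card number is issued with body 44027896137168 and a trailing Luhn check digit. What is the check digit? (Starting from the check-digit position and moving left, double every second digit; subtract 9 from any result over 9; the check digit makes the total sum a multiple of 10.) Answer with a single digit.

9

Partial digits right→left: 8 6 1 7 3 1 6 9 8 7 2 0 4 4
Double every second digit counting from the check-digit position (so the 1st, 3rd, 5th, ... of the partial from the right).
  doubled (with −9 where >9): 7 2 6 3 7 4 8 → sum 37
  kept as-is: 6 7 1 9 7 0 4 → sum 34
Total = 37 + 34 = 71.
Check digit = (10 − (71 mod 10)) mod 10 = 9.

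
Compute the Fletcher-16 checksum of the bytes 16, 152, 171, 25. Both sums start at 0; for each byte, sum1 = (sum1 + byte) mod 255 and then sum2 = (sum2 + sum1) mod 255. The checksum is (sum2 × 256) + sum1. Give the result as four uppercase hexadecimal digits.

Running sums (mod 255):
  after byte 0 (16): sum1=16, sum2=16
  after byte 1 (152): sum1=168, sum2=184
  after byte 2 (171): sum1=84, sum2=13
  after byte 3 (25): sum1=109, sum2=122
Checksum = sum2·256 + sum1 = 122·256 + 109 = 31341 = 0x7A6D.

7A6D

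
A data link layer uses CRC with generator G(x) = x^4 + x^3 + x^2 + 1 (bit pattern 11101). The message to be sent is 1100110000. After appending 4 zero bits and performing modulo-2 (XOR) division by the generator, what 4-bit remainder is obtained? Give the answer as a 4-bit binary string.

1111

Append 4 zeros: 11001100000000. Divide by 11101 (XOR where the leading bit is 1):
  pos 0: 11001 XOR 11101 = 00100
  pos 2: 10010 XOR 11101 = 01111
  pos 3: 11110 XOR 11101 = 00011
  pos 6: 11000 XOR 11101 = 00101
  pos 8: 10100 XOR 11101 = 01001
  pos 9: 10010 XOR 11101 = 01111
Remainder (last 4 bits) = 1111. This is the CRC / FCS.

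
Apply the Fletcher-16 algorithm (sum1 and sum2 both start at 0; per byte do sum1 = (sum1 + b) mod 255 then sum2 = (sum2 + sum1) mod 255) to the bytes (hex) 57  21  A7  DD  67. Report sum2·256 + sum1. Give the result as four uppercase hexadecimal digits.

5365

Running sums (mod 255):
  after byte 0 (57): sum1=87, sum2=87
  after byte 1 (21): sum1=120, sum2=207
  after byte 2 (A7): sum1=32, sum2=239
  after byte 3 (DD): sum1=253, sum2=237
  after byte 4 (67): sum1=101, sum2=83
Checksum = sum2·256 + sum1 = 83·256 + 101 = 21349 = 0x5365.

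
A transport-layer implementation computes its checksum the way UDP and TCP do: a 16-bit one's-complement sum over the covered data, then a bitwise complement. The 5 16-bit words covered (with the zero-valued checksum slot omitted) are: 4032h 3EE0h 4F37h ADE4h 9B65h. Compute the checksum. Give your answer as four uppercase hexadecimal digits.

One's-complement addition (fold any carry out of bit 15 back into bit 0):
  0x4032 + 0x3EE0 = 0x07F12
  0x7F12 + 0x4F37 = 0x0CE49
  0xCE49 + 0xADE4 = 0x17C2D → wrap carry → 0x7C2E
  0x7C2E + 0x9B65 = 0x11793 → wrap carry → 0x1794
One's-complement sum = 0x1794.
Checksum = ~0x1794 & 0xFFFF = 0xE86B.

E86B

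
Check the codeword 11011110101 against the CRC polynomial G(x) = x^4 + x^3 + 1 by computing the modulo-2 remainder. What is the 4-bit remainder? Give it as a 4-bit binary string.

Modulo-2 division of 11011110101 by 11001:
  pos 0: 11011 XOR 11001 = 00010
  pos 3: 10110 XOR 11001 = 01111
  pos 4: 11111 XOR 11001 = 00110
  pos 6: 11001 XOR 11001 = 00000
Remainder = 0000 (zero — the frame passes the CRC check).

0000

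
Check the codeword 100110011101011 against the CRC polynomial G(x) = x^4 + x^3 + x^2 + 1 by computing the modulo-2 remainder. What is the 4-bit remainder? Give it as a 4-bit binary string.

Modulo-2 division of 100110011101011 by 11101:
  pos 0: 10011 XOR 11101 = 01110
  pos 1: 11100 XOR 11101 = 00001
  pos 5: 10111 XOR 11101 = 01010
  pos 6: 10100 XOR 11101 = 01001
  pos 7: 10011 XOR 11101 = 01110
  pos 8: 11100 XOR 11101 = 00001
Remainder = 0111 (nonzero — an error is detected).

0111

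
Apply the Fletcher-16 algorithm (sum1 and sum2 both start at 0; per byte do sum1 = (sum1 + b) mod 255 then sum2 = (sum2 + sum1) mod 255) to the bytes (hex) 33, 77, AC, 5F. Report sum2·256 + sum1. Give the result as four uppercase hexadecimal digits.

EBB6

Running sums (mod 255):
  after byte 0 (33): sum1=51, sum2=51
  after byte 1 (77): sum1=170, sum2=221
  after byte 2 (AC): sum1=87, sum2=53
  after byte 3 (5F): sum1=182, sum2=235
Checksum = sum2·256 + sum1 = 235·256 + 182 = 60342 = 0xEBB6.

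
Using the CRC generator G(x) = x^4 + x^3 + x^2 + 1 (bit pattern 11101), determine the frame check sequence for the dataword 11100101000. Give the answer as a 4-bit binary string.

1101

Append 4 zeros: 111001010000000. Divide by 11101 (XOR where the leading bit is 1):
  pos 0: 11100 XOR 11101 = 00001
  pos 4: 11010 XOR 11101 = 00111
  pos 6: 11100 XOR 11101 = 00001
  pos 10: 10000 XOR 11101 = 01101
Remainder (last 4 bits) = 1101. This is the CRC / FCS.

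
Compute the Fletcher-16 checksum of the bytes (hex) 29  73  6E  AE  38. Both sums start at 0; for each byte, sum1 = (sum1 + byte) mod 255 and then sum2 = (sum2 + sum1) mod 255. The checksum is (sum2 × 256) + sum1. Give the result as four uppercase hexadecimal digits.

Running sums (mod 255):
  after byte 0 (29): sum1=41, sum2=41
  after byte 1 (73): sum1=156, sum2=197
  after byte 2 (6E): sum1=11, sum2=208
  after byte 3 (AE): sum1=185, sum2=138
  after byte 4 (38): sum1=241, sum2=124
Checksum = sum2·256 + sum1 = 124·256 + 241 = 31985 = 0x7CF1.

7CF1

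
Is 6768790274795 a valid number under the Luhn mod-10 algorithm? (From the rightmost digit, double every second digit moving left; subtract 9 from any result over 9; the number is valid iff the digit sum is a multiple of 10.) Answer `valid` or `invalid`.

valid

From the right, keep odd positions and double even positions (subtract 9 from any doubled value over 9):
  doubled (positions 2,4,...): 9 8 4 9 7 5 → sum 42
  kept (positions 1,3,...): 5 7 7 0 7 6 6 → sum 38
Total = 80.
80 mod 10 = 0, so the number is valid.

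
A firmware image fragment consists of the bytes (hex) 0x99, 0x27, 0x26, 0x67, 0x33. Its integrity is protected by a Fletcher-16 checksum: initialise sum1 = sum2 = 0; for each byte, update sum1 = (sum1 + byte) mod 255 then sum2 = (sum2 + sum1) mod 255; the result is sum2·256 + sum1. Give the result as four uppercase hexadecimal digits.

Running sums (mod 255):
  after byte 0 (0x99): sum1=153, sum2=153
  after byte 1 (0x27): sum1=192, sum2=90
  after byte 2 (0x26): sum1=230, sum2=65
  after byte 3 (0x67): sum1=78, sum2=143
  after byte 4 (0x33): sum1=129, sum2=17
Checksum = sum2·256 + sum1 = 17·256 + 129 = 4481 = 0x1181.

1181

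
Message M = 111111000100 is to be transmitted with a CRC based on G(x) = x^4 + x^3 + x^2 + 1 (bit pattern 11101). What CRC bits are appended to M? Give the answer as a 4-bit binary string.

0001

Append 4 zeros: 1111110001000000. Divide by 11101 (XOR where the leading bit is 1):
  pos 0: 11111 XOR 11101 = 00010
  pos 3: 10100 XOR 11101 = 01001
  pos 4: 10010 XOR 11101 = 01111
  pos 5: 11111 XOR 11101 = 00010
  pos 8: 10000 XOR 11101 = 01101
  pos 9: 11010 XOR 11101 = 00111
  pos 11: 11100 XOR 11101 = 00001
Remainder (last 4 bits) = 0001. This is the CRC / FCS.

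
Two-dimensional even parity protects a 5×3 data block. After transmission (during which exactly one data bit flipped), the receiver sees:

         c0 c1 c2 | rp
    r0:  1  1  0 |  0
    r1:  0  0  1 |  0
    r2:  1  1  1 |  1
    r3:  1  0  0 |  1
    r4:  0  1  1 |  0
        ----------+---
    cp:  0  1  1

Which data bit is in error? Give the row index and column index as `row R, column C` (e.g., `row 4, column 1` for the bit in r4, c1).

Recompute each row's even parity and compare to rp:
  r0: data parity 0, sent rp 0 → ok
  r1: data parity 1, sent rp 0 → mismatch
  r2: data parity 1, sent rp 1 → ok
  r3: data parity 1, sent rp 1 → ok
  r4: data parity 0, sent rp 0 → ok
Recompute each column's even parity and compare to cp:
  c0: data parity 1, sent cp 0 → mismatch
  c1: data parity 1, sent cp 1 → ok
  c2: data parity 1, sent cp 1 → ok
Exactly one row (r1) and one column (c0) fail → the flipped bit is at their intersection.

row 1, column 0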